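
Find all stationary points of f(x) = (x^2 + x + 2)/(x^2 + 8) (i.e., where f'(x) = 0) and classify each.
f'(x) = (-x^2 + 12*x + 8)/(x^4 + 16*x^2 + 64)

Solve f'(x) = 0:
  f'(x) = -(x^2 - 12*x - 8)/(x^2 + 8)^2; the denominator is positive wherever f is defined, so f'(x) = 0 ⇔ -x^2 + 12*x + 8 = 0.
  x^2 - 12*x - 8 = 0 has no rational roots; quadratic formula: x = (12 ± √176)/2.
  ⇒ x = 6 - 2*sqrt(11) ≈ -0.6332, 6 + 2*sqrt(11) ≈ 12.6332

f''(x) = 2*(x^3 - 18*x^2 - 24*x + 48)/(x^6 + 24*x^4 + 192*x^2 + 512)
Second-derivative test at each critical point:
  f''(-0.6332) = 0.1880 > 0 → local minimum
  f''(12.6332) = -4.723e-04 < 0 → local maximum

Critical points: x = 6 - 2*sqrt(11) ≈ -0.6332 (local minimum); x = 6 + 2*sqrt(11) ≈ 12.6332 (local maximum)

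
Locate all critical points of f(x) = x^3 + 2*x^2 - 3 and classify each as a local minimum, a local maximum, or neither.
f'(x) = x*(3*x + 4)

Solve f'(x) = 0:
  Factor: 3*x^2 + 4*x = x*(3*x + 4) = 0.
  ⇒ x = -4/3, 0

f''(x) = 6*x + 4
Second-derivative test at each critical point:
  f''(-4/3) = -4 < 0 → local maximum
  f''(0) = 4 > 0 → local minimum

Critical points: x = -4/3 (local maximum); x = 0 (local minimum)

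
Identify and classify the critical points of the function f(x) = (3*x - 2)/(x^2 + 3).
f'(x) = (-3*x^2 + 4*x + 9)/(x^4 + 6*x^2 + 9)

Solve f'(x) = 0:
  f'(x) = -(3*x^2 - 4*x - 9)/(x^2 + 3)^2; the denominator is positive wherever f is defined, so f'(x) = 0 ⇔ -3*x^2 + 4*x + 9 = 0.
  3*x^2 - 4*x - 9 = 0 has no rational roots; quadratic formula: x = (4 ± √124)/6.
  ⇒ x = 2/3 - sqrt(31)/3 ≈ -1.1893, 2/3 + sqrt(31)/3 ≈ 2.5226

f''(x) = 2*(4*x^2*(3*x - 2) + (2 - 9*x)*(x^2 + 3))/(x^2 + 3)^3
Second-derivative test at each critical point:
  f''(-1.1893) = 0.5715 > 0 → local minimum
  f''(2.5226) = -0.1270 < 0 → local maximum

Critical points: x = 2/3 - sqrt(31)/3 ≈ -1.1893 (local minimum); x = 2/3 + sqrt(31)/3 ≈ 2.5226 (local maximum)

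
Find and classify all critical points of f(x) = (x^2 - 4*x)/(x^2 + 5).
f'(x) = 2*(2*x^2 + 5*x - 10)/(x^4 + 10*x^2 + 25)

Solve f'(x) = 0:
  f'(x) = 2*(2*x^2 + 5*x - 10)/(x^2 + 5)^2; the denominator is positive wherever f is defined, so f'(x) = 0 ⇔ 4*x^2 + 10*x - 20 = 0.
  Factor: 4*x^2 + 10*x - 20 = 2*(2*x^2 + 5*x - 10); 2*x^2 + 5*x - 10 = 0 has no rational roots; quadratic formula: x = (-5 ± √105)/4.
  ⇒ x = -sqrt(105)/4 - 5/4 ≈ -3.8117, -5/4 + sqrt(105)/4 ≈ 1.3117

f''(x) = 2*(-4*x^3 - 15*x^2 + 60*x + 25)/(x^6 + 15*x^4 + 75*x^2 + 125)
Second-derivative test at each critical point:
  f''(-3.8117) = -0.0537 < 0 → local maximum
  f''(1.3117) = 0.4537 > 0 → local minimum

Critical points: x = -sqrt(105)/4 - 5/4 ≈ -3.8117 (local maximum); x = -5/4 + sqrt(105)/4 ≈ 1.3117 (local minimum)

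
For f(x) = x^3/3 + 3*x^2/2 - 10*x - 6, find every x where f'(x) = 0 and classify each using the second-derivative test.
f'(x) = x^2 + 3*x - 10

Solve f'(x) = 0:
  Factor: x^2 + 3*x - 10 = (x - 2)*(x + 5) = 0.
  ⇒ x = -5, 2

f''(x) = 2*x + 3
Second-derivative test at each critical point:
  f''(-5) = -7 < 0 → local maximum
  f''(2) = 7 > 0 → local minimum

Critical points: x = -5 (local maximum); x = 2 (local minimum)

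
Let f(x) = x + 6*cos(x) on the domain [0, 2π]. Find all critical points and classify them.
f'(x) = 1 - 6*sin(x)

Solve f'(x) = 0 on [0, 2π]:
  f'(x) = 0 ⇔ sin(x) = 1/6, i.e. x = arcsin(1/6) + 2nπ or x = π − arcsin(1/6) + 2nπ; keep the solutions lying in [0, 2π].
  ⇒ x = asin(1/6) ≈ 0.1674, pi - asin(1/6) ≈ 2.9741

f''(x) = -6*cos(x)
Second-derivative test at each critical point:
  f''(0.1674) = -5.9161 < 0 → local maximum
  f''(2.9741) = 5.9161 > 0 → local minimum

Critical points: x = asin(1/6) ≈ 0.1674 (local maximum); x = pi - asin(1/6) ≈ 2.9741 (local minimum)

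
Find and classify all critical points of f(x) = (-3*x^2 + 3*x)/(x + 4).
f'(x) = 3*(-x^2 - 8*x + 4)/(x^2 + 8*x + 16)

Solve f'(x) = 0:
  f'(x) = -3*(x^2 + 8*x - 4)/(x + 4)^2; the denominator is positive wherever f is defined, so f'(x) = 0 ⇔ -3*x^2 - 24*x + 12 = 0.
  Factor: -3*x^2 - 24*x + 12 = -3*(x^2 + 8*x - 4); x^2 + 8*x - 4 = 0 has no rational roots; quadratic formula: x = (-8 ± √80)/2.
  ⇒ x = -2*sqrt(5) - 4 ≈ -8.4721, -4 + 2*sqrt(5) ≈ 0.4721

f''(x) = -120/(x^3 + 12*x^2 + 48*x + 64)
Second-derivative test at each critical point:
  f''(-8.4721) = 1.3416 > 0 → local minimum
  f''(0.4721) = -1.3416 < 0 → local maximum

Critical points: x = -2*sqrt(5) - 4 ≈ -8.4721 (local minimum); x = -4 + 2*sqrt(5) ≈ 0.4721 (local maximum)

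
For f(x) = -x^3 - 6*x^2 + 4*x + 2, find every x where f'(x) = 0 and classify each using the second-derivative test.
f'(x) = -3*x^2 - 12*x + 4

Solve f'(x) = 0:
  3*x^2 + 12*x - 4 = 0 has no rational roots; quadratic formula: x = (-12 ± √192)/6.
  ⇒ x = -4*sqrt(3)/3 - 2 ≈ -4.3094, -2 + 4*sqrt(3)/3 ≈ 0.3094

f''(x) = -6*x - 12
Second-derivative test at each critical point:
  f''(-4.3094) = 13.8564 > 0 → local minimum
  f''(0.3094) = -13.8564 < 0 → local maximum

Critical points: x = -4*sqrt(3)/3 - 2 ≈ -4.3094 (local minimum); x = -2 + 4*sqrt(3)/3 ≈ 0.3094 (local maximum)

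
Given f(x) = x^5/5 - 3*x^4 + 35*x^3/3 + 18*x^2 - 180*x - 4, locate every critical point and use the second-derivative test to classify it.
f'(x) = x^4 - 12*x^3 + 35*x^2 + 36*x - 180

Solve f'(x) = 0:
  Factor: x^4 - 12*x^3 + 35*x^2 + 36*x - 180 = (x - 6)*(x - 5)*(x - 3)*(x + 2) = 0.
  ⇒ x = -2, 3, 5, 6

f''(x) = 4*x^3 - 36*x^2 + 70*x + 36
Second-derivative test at each critical point:
  f''(-2) = -280 < 0 → local maximum
  f''(3) = 30 > 0 → local minimum
  f''(5) = -14 < 0 → local maximum
  f''(6) = 24 > 0 → local minimum

Critical points: x = -2 (local maximum); x = 3 (local minimum); x = 5 (local maximum); x = 6 (local minimum)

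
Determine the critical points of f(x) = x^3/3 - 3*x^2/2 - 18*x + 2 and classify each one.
f'(x) = x^2 - 3*x - 18

Solve f'(x) = 0:
  Factor: x^2 - 3*x - 18 = (x - 6)*(x + 3) = 0.
  ⇒ x = -3, 6

f''(x) = 2*x - 3
Second-derivative test at each critical point:
  f''(-3) = -9 < 0 → local maximum
  f''(6) = 9 > 0 → local minimum

Critical points: x = -3 (local maximum); x = 6 (local minimum)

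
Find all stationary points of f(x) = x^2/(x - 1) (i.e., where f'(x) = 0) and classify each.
f'(x) = x*(x - 2)/(x^2 - 2*x + 1)

Solve f'(x) = 0:
  f'(x) = x*(x - 2)/(x - 1)^2; the denominator is positive wherever f is defined, so f'(x) = 0 ⇔ x^2 - 2*x = 0.
  Factor: x^2 - 2*x = x*(x - 2) = 0.
  ⇒ x = 0, 2

f''(x) = 2/(x^3 - 3*x^2 + 3*x - 1)
Second-derivative test at each critical point:
  f''(0) = -2 < 0 → local maximum
  f''(2) = 2 > 0 → local minimum

Critical points: x = 0 (local maximum); x = 2 (local minimum)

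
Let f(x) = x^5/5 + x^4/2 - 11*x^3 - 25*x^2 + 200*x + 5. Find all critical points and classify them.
f'(x) = x^4 + 2*x^3 - 33*x^2 - 50*x + 200

Solve f'(x) = 0:
  Factor: x^4 + 2*x^3 - 33*x^2 - 50*x + 200 = (x - 5)*(x - 2)*(x + 4)*(x + 5) = 0.
  ⇒ x = -5, -4, 2, 5

f''(x) = 4*x^3 + 6*x^2 - 66*x - 50
Second-derivative test at each critical point:
  f''(-5) = -70 < 0 → local maximum
  f''(-4) = 54 > 0 → local minimum
  f''(2) = -126 < 0 → local maximum
  f''(5) = 270 > 0 → local minimum

Critical points: x = -5 (local maximum); x = -4 (local minimum); x = 2 (local maximum); x = 5 (local minimum)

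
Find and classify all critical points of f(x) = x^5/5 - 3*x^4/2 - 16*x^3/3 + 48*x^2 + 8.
f'(x) = x*(x^3 - 6*x^2 - 16*x + 96)

Solve f'(x) = 0:
  Factor: x^4 - 6*x^3 - 16*x^2 + 96*x = x*(x - 6)*(x - 4)*(x + 4) = 0.
  ⇒ x = -4, 0, 4, 6

f''(x) = 4*x^3 - 18*x^2 - 32*x + 96
Second-derivative test at each critical point:
  f''(-4) = -320 < 0 → local maximum
  f''(0) = 96 > 0 → local minimum
  f''(4) = -64 < 0 → local maximum
  f''(6) = 120 > 0 → local minimum

Critical points: x = -4 (local maximum); x = 0 (local minimum); x = 4 (local maximum); x = 6 (local minimum)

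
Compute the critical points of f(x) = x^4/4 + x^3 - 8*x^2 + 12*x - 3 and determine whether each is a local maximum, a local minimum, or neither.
f'(x) = x^3 + 3*x^2 - 16*x + 12

Solve f'(x) = 0:
  Factor: x^3 + 3*x^2 - 16*x + 12 = (x - 2)*(x - 1)*(x + 6) = 0.
  ⇒ x = -6, 1, 2

f''(x) = 3*x^2 + 6*x - 16
Second-derivative test at each critical point:
  f''(-6) = 56 > 0 → local minimum
  f''(1) = -7 < 0 → local maximum
  f''(2) = 8 > 0 → local minimum

Critical points: x = -6 (local minimum); x = 1 (local maximum); x = 2 (local minimum)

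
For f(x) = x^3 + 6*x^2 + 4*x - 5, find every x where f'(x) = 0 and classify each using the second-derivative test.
f'(x) = 3*x^2 + 12*x + 4

Solve f'(x) = 0:
  3*x^2 + 12*x + 4 = 0 has no rational roots; quadratic formula: x = (-12 ± √96)/6.
  ⇒ x = -2 - 2*sqrt(6)/3 ≈ -3.6330, -2 + 2*sqrt(6)/3 ≈ -0.3670

f''(x) = 6*x + 12
Second-derivative test at each critical point:
  f''(-3.6330) = -9.7980 < 0 → local maximum
  f''(-0.3670) = 9.7980 > 0 → local minimum

Critical points: x = -2 - 2*sqrt(6)/3 ≈ -3.6330 (local maximum); x = -2 + 2*sqrt(6)/3 ≈ -0.3670 (local minimum)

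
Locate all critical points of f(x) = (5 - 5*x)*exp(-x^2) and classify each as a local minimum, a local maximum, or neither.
f'(x) = 5*(2*x*(x - 1) - 1)*exp(-x^2)

Solve f'(x) = 0:
  f'(x) = (10*x^2 - 10*x - 5)·exp(-x^2) and exp(-x^2) > 0 for every x, so f'(x) = 0 ⇔ 10*x^2 - 10*x - 5 = 0.
  Factor: 10*x^2 - 10*x - 5 = 5*(2*x^2 - 2*x - 1); 2*x^2 - 2*x - 1 = 0 has no rational roots; quadratic formula: x = (2 ± √12)/4.
  ⇒ x = 1/2 - sqrt(3)/2 ≈ -0.3660, 1/2 + sqrt(3)/2 ≈ 1.3660

f''(x) = 10*(2*x^2*(1 - x) + 3*x - 1)*exp(-x^2)
Second-derivative test at each critical point:
  f''(-0.3660) = -15.1487 < 0 → local maximum
  f''(1.3660) = 2.6801 > 0 → local minimum

Critical points: x = 1/2 - sqrt(3)/2 ≈ -0.3660 (local maximum); x = 1/2 + sqrt(3)/2 ≈ 1.3660 (local minimum)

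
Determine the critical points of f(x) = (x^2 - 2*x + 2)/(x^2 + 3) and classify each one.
f'(x) = 2*(x^2 + x - 3)/(x^4 + 6*x^2 + 9)

Solve f'(x) = 0:
  f'(x) = 2*(x^2 + x - 3)/(x^2 + 3)^2; the denominator is positive wherever f is defined, so f'(x) = 0 ⇔ 2*x^2 + 2*x - 6 = 0.
  Factor: 2*x^2 + 2*x - 6 = 2*(x^2 + x - 3); x^2 + x - 3 = 0 has no rational roots; quadratic formula: x = (-1 ± √13)/2.
  ⇒ x = -sqrt(13)/2 - 1/2 ≈ -2.3028, -1/2 + sqrt(13)/2 ≈ 1.3028

f''(x) = 2*(-2*x^3 - 3*x^2 + 18*x + 3)/(x^6 + 9*x^4 + 27*x^2 + 27)
Second-derivative test at each critical point:
  f''(-2.3028) = -0.1046 < 0 → local maximum
  f''(1.3028) = 0.3268 > 0 → local minimum

Critical points: x = -sqrt(13)/2 - 1/2 ≈ -2.3028 (local maximum); x = -1/2 + sqrt(13)/2 ≈ 1.3028 (local minimum)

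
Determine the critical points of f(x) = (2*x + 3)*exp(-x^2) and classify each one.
f'(x) = 2*(-x*(2*x + 3) + 1)*exp(-x^2)

Solve f'(x) = 0:
  f'(x) = (-4*x^2 - 6*x + 2)·exp(-x^2) and exp(-x^2) > 0 for every x, so f'(x) = 0 ⇔ -4*x^2 - 6*x + 2 = 0.
  Factor: -4*x^2 - 6*x + 2 = -2*(2*x^2 + 3*x - 1); 2*x^2 + 3*x - 1 = 0 has no rational roots; quadratic formula: x = (-3 ± √17)/4.
  ⇒ x = -sqrt(17)/4 - 3/4 ≈ -1.7808, -3/4 + sqrt(17)/4 ≈ 0.2808

f''(x) = 2*(2*x^2*(2*x + 3) - 6*x - 3)*exp(-x^2)
Second-derivative test at each critical point:
  f''(-1.7808) = 0.3460 > 0 → local minimum
  f''(0.2808) = -7.6211 < 0 → local maximum

Critical points: x = -sqrt(17)/4 - 3/4 ≈ -1.7808 (local minimum); x = -3/4 + sqrt(17)/4 ≈ 0.2808 (local maximum)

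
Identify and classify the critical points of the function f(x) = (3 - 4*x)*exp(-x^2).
f'(x) = 2*(x*(4*x - 3) - 2)*exp(-x^2)

Solve f'(x) = 0:
  f'(x) = (8*x^2 - 6*x - 4)·exp(-x^2) and exp(-x^2) > 0 for every x, so f'(x) = 0 ⇔ 8*x^2 - 6*x - 4 = 0.
  Factor: 8*x^2 - 6*x - 4 = 2*(4*x^2 - 3*x - 2); 4*x^2 - 3*x - 2 = 0 has no rational roots; quadratic formula: x = (3 ± √41)/8.
  ⇒ x = 3/8 - sqrt(41)/8 ≈ -0.4254, 3/8 + sqrt(41)/8 ≈ 1.1754

f''(x) = 2*(2*x^2*(3 - 4*x) + 12*x - 3)*exp(-x^2)
Second-derivative test at each critical point:
  f''(-0.4254) = -10.6864 < 0 → local maximum
  f''(1.1754) = 3.2168 > 0 → local minimum

Critical points: x = 3/8 - sqrt(41)/8 ≈ -0.4254 (local maximum); x = 3/8 + sqrt(41)/8 ≈ 1.1754 (local minimum)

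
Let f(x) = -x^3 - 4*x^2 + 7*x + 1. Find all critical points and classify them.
f'(x) = -3*x^2 - 8*x + 7

Solve f'(x) = 0:
  3*x^2 + 8*x - 7 = 0 has no rational roots; quadratic formula: x = (-8 ± √148)/6.
  ⇒ x = -sqrt(37)/3 - 4/3 ≈ -3.3609, -4/3 + sqrt(37)/3 ≈ 0.6943

f''(x) = -6*x - 8
Second-derivative test at each critical point:
  f''(-3.3609) = 12.1655 > 0 → local minimum
  f''(0.6943) = -12.1655 < 0 → local maximum

Critical points: x = -sqrt(37)/3 - 4/3 ≈ -3.3609 (local minimum); x = -4/3 + sqrt(37)/3 ≈ 0.6943 (local maximum)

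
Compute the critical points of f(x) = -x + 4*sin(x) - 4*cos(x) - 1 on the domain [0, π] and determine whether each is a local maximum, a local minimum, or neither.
f'(x) = 4*sqrt(2)*sin(x + pi/4) - 1

Solve f'(x) = 0 on [0, π]:
  f'(x) = 0 ⇔ 4*sin(x) + 4*cos(x) = 1. Write the left side as R·cos(x + φ) with R = √(4² + (-4)²) = 4*sqrt(2), cos φ = sqrt(2)/2, sin φ = -sqrt(2)/2; then cos(x + φ) = sqrt(2)/8. Solve for x and keep the solutions lying in [0, π].
  ⇒ x = atan((1 + sqrt(31))/(1 - sqrt(31))) + pi ≈ 2.1785

f''(x) = 4*sqrt(2)*cos(x + pi/4)
Second-derivative test at each critical point:
  f''(2.1785) = -5.5678 < 0 → local maximum

Critical points: x = atan((1 + sqrt(31))/(1 - sqrt(31))) + pi ≈ 2.1785 (local maximum)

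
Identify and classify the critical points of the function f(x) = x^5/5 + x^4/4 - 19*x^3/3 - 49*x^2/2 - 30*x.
f'(x) = x^4 + x^3 - 19*x^2 - 49*x - 30

Solve f'(x) = 0:
  Factor: x^4 + x^3 - 19*x^2 - 49*x - 30 = (x - 5)*(x + 1)*(x + 2)*(x + 3) = 0.
  ⇒ x = -3, -2, -1, 5

f''(x) = 4*x^3 + 3*x^2 - 38*x - 49
Second-derivative test at each critical point:
  f''(-3) = -16 < 0 → local maximum
  f''(-2) = 7 > 0 → local minimum
  f''(-1) = -12 < 0 → local maximum
  f''(5) = 336 > 0 → local minimum

Critical points: x = -3 (local maximum); x = -2 (local minimum); x = -1 (local maximum); x = 5 (local minimum)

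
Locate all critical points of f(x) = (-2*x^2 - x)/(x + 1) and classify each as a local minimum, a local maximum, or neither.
f'(x) = (-2*x^2 - 4*x - 1)/(x^2 + 2*x + 1)

Solve f'(x) = 0:
  f'(x) = -(2*x^2 + 4*x + 1)/(x + 1)^2; the denominator is positive wherever f is defined, so f'(x) = 0 ⇔ -2*x^2 - 4*x - 1 = 0.
  2*x^2 + 4*x + 1 = 0 has no rational roots; quadratic formula: x = (-4 ± √8)/4.
  ⇒ x = -1 - sqrt(2)/2 ≈ -1.7071, -1 + sqrt(2)/2 ≈ -0.2929

f''(x) = -2/(x^3 + 3*x^2 + 3*x + 1)
Second-derivative test at each critical point:
  f''(-1.7071) = 5.6569 > 0 → local minimum
  f''(-0.2929) = -5.6569 < 0 → local maximum

Critical points: x = -1 - sqrt(2)/2 ≈ -1.7071 (local minimum); x = -1 + sqrt(2)/2 ≈ -0.2929 (local maximum)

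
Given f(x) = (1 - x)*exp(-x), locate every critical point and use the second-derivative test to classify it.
f'(x) = (x - 2)*exp(-x)

Solve f'(x) = 0:
  f'(x) = (x - 2)·exp(-x) and exp(-x) > 0 for every x, so f'(x) = 0 ⇔ x - 2 = 0.
  x - 2 = 0.
  ⇒ x = 2

f''(x) = (3 - x)*exp(-x)
Second-derivative test at each critical point:
  f''(2) = 0.1353 > 0 → local minimum

Critical points: x = 2 (local minimum)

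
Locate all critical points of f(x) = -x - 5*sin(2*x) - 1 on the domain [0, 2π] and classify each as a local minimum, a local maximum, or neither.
f'(x) = 20*sin(x)^2 - 11

Solve f'(x) = 0 on [0, 2π]:
  f'(x) = 0 ⇔ cos(2*x) = -1/10, i.e. 2*x = ±arccos(-1/10) + 2nπ; keep the solutions lying in [0, 2π].
  ⇒ x = acos(-1/10)/2 ≈ 0.8355, pi - acos(-1/10)/2 ≈ 2.3061, acos(-1/10)/2 + pi ≈ 3.9771, -acos(-1/10)/2 + 2*pi ≈ 5.4477

f''(x) = 20*sin(2*x)
Second-derivative test at each critical point:
  f''(0.8355) = 19.8997 > 0 → local minimum
  f''(2.3061) = -19.8997 < 0 → local maximum
  f''(3.9771) = 19.8997 > 0 → local minimum
  f''(5.4477) = -19.8997 < 0 → local maximum

Critical points: x = acos(-1/10)/2 ≈ 0.8355 (local minimum); x = pi - acos(-1/10)/2 ≈ 2.3061 (local maximum); x = acos(-1/10)/2 + pi ≈ 3.9771 (local minimum); x = -acos(-1/10)/2 + 2*pi ≈ 5.4477 (local maximum)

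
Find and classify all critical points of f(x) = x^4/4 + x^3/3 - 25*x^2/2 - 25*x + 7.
f'(x) = x^3 + x^2 - 25*x - 25

Solve f'(x) = 0:
  Factor: x^3 + x^2 - 25*x - 25 = (x - 5)*(x + 1)*(x + 5) = 0.
  ⇒ x = -5, -1, 5

f''(x) = 3*x^2 + 2*x - 25
Second-derivative test at each critical point:
  f''(-5) = 40 > 0 → local minimum
  f''(-1) = -24 < 0 → local maximum
  f''(5) = 60 > 0 → local minimum

Critical points: x = -5 (local minimum); x = -1 (local maximum); x = 5 (local minimum)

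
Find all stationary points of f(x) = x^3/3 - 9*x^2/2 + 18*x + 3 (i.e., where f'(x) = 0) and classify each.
f'(x) = x^2 - 9*x + 18

Solve f'(x) = 0:
  Factor: x^2 - 9*x + 18 = (x - 6)*(x - 3) = 0.
  ⇒ x = 3, 6

f''(x) = 2*x - 9
Second-derivative test at each critical point:
  f''(3) = -3 < 0 → local maximum
  f''(6) = 3 > 0 → local minimum

Critical points: x = 3 (local maximum); x = 6 (local minimum)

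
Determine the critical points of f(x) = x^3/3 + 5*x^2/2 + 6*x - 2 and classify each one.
f'(x) = x^2 + 5*x + 6

Solve f'(x) = 0:
  Factor: x^2 + 5*x + 6 = (x + 2)*(x + 3) = 0.
  ⇒ x = -3, -2

f''(x) = 2*x + 5
Second-derivative test at each critical point:
  f''(-3) = -1 < 0 → local maximum
  f''(-2) = 1 > 0 → local minimum

Critical points: x = -3 (local maximum); x = -2 (local minimum)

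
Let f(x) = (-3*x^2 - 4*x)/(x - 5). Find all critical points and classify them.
f'(x) = (-3*x^2 + 30*x + 20)/(x^2 - 10*x + 25)

Solve f'(x) = 0:
  f'(x) = -(3*x^2 - 30*x - 20)/(x - 5)^2; the denominator is positive wherever f is defined, so f'(x) = 0 ⇔ -3*x^2 + 30*x + 20 = 0.
  3*x^2 - 30*x - 20 = 0 has no rational roots; quadratic formula: x = (30 ± √1140)/6.
  ⇒ x = 5 - sqrt(285)/3 ≈ -0.6273, 5 + sqrt(285)/3 ≈ 10.6273

f''(x) = -190/(x^3 - 15*x^2 + 75*x - 125)
Second-derivative test at each critical point:
  f''(-0.6273) = 1.0662 > 0 → local minimum
  f''(10.6273) = -1.0662 < 0 → local maximum

Critical points: x = 5 - sqrt(285)/3 ≈ -0.6273 (local minimum); x = 5 + sqrt(285)/3 ≈ 10.6273 (local maximum)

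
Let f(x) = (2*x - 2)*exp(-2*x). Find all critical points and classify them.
f'(x) = 2*(3 - 2*x)*exp(-2*x)

Solve f'(x) = 0:
  f'(x) = (6 - 4*x)·exp(-2*x) and exp(-2*x) > 0 for every x, so f'(x) = 0 ⇔ 6 - 4*x = 0.
  Factor: 6 - 4*x = -2*(2*x - 3) = 0.
  ⇒ x = 3/2

f''(x) = 8*(x - 2)*exp(-2*x)
Second-derivative test at each critical point:
  f''(3/2) = -0.1991 < 0 → local maximum

Critical points: x = 3/2 (local maximum)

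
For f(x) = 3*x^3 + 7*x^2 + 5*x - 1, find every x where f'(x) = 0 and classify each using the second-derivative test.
f'(x) = 9*x^2 + 14*x + 5

Solve f'(x) = 0:
  Factor: 9*x^2 + 14*x + 5 = (x + 1)*(9*x + 5) = 0.
  ⇒ x = -1, -5/9

f''(x) = 18*x + 14
Second-derivative test at each critical point:
  f''(-1) = -4 < 0 → local maximum
  f''(-5/9) = 4 > 0 → local minimum

Critical points: x = -1 (local maximum); x = -5/9 (local minimum)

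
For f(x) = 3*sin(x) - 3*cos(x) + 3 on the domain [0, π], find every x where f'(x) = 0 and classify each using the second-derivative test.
f'(x) = 3*sqrt(2)*sin(x + pi/4)

Solve f'(x) = 0 on [0, π]:
  f'(x) = 0 ⇔ 3*cos(x) = -3*sin(x) ⇔ tan(x) = -1, i.e. x = arctan(-1) + nπ; keep the solutions lying in [0, π].
  ⇒ x = 3*pi/4 ≈ 2.3562

f''(x) = 3*sqrt(2)*cos(x + pi/4)
Second-derivative test at each critical point:
  f''(2.3562) = -4.2426 < 0 → local maximum

Critical points: x = 3*pi/4 ≈ 2.3562 (local maximum)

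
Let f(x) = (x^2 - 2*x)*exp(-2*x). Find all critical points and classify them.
f'(x) = 2*(-x^2 + 3*x - 1)*exp(-2*x)

Solve f'(x) = 0:
  f'(x) = (-2*x^2 + 6*x - 2)·exp(-2*x) and exp(-2*x) > 0 for every x, so f'(x) = 0 ⇔ -2*x^2 + 6*x - 2 = 0.
  Factor: -2*x^2 + 6*x - 2 = -2*(x^2 - 3*x + 1); x^2 - 3*x + 1 = 0 has no rational roots; quadratic formula: x = (3 ± √5)/2.
  ⇒ x = 3/2 - sqrt(5)/2 ≈ 0.3820, sqrt(5)/2 + 3/2 ≈ 2.6180

f''(x) = 2*(2*x^2 - 8*x + 5)*exp(-2*x)
Second-derivative test at each critical point:
  f''(0.3820) = 2.0833 > 0 → local minimum
  f''(2.6180) = -0.0238 < 0 → local maximum

Critical points: x = 3/2 - sqrt(5)/2 ≈ 0.3820 (local minimum); x = sqrt(5)/2 + 3/2 ≈ 2.6180 (local maximum)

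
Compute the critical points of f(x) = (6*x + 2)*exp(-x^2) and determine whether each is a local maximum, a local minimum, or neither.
f'(x) = 2*(-2*x*(3*x + 1) + 3)*exp(-x^2)

Solve f'(x) = 0:
  f'(x) = (-12*x^2 - 4*x + 6)·exp(-x^2) and exp(-x^2) > 0 for every x, so f'(x) = 0 ⇔ -12*x^2 - 4*x + 6 = 0.
  Factor: -12*x^2 - 4*x + 6 = -2*(6*x^2 + 2*x - 3); 6*x^2 + 2*x - 3 = 0 has no rational roots; quadratic formula: x = (-2 ± √76)/12.
  ⇒ x = -sqrt(19)/6 - 1/6 ≈ -0.8931, -1/6 + sqrt(19)/6 ≈ 0.5598

f''(x) = 4*(2*x^2*(3*x + 1) - 9*x - 1)*exp(-x^2)
Second-derivative test at each critical point:
  f''(-0.8931) = 7.8522 > 0 → local minimum
  f''(0.5598) = -12.7447 < 0 → local maximum

Critical points: x = -sqrt(19)/6 - 1/6 ≈ -0.8931 (local minimum); x = -1/6 + sqrt(19)/6 ≈ 0.5598 (local maximum)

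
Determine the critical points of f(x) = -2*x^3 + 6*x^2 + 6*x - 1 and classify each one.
f'(x) = -6*x^2 + 12*x + 6

Solve f'(x) = 0:
  Factor: -6*x^2 + 12*x + 6 = -6*(x^2 - 2*x - 1); x^2 - 2*x - 1 = 0 has no rational roots; quadratic formula: x = (2 ± √8)/2.
  ⇒ x = 1 - sqrt(2) ≈ -0.4142, 1 + sqrt(2) ≈ 2.4142

f''(x) = 12 - 12*x
Second-derivative test at each critical point:
  f''(-0.4142) = 16.9706 > 0 → local minimum
  f''(2.4142) = -16.9706 < 0 → local maximum

Critical points: x = 1 - sqrt(2) ≈ -0.4142 (local minimum); x = 1 + sqrt(2) ≈ 2.4142 (local maximum)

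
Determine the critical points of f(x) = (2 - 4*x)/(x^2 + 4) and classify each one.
f'(x) = 4*(x^2 - x - 4)/(x^4 + 8*x^2 + 16)

Solve f'(x) = 0:
  f'(x) = 4*(x^2 - x - 4)/(x^2 + 4)^2; the denominator is positive wherever f is defined, so f'(x) = 0 ⇔ 4*x^2 - 4*x - 16 = 0.
  Factor: 4*x^2 - 4*x - 16 = 4*(x^2 - x - 4); x^2 - x - 4 = 0 has no rational roots; quadratic formula: x = (1 ± √17)/2.
  ⇒ x = 1/2 - sqrt(17)/2 ≈ -1.5616, 1/2 + sqrt(17)/2 ≈ 2.5616

f''(x) = 4*(4*x^2*(1 - 2*x) + (6*x - 1)*(x^2 + 4))/(x^2 + 4)^3
Second-derivative test at each critical point:
  f''(-1.5616) = -0.3979 < 0 → local maximum
  f''(2.5616) = 0.1479 > 0 → local minimum

Critical points: x = 1/2 - sqrt(17)/2 ≈ -1.5616 (local maximum); x = 1/2 + sqrt(17)/2 ≈ 2.5616 (local minimum)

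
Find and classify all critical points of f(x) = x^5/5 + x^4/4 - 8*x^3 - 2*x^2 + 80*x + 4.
f'(x) = x^4 + x^3 - 24*x^2 - 4*x + 80

Solve f'(x) = 0:
  Factor: x^4 + x^3 - 24*x^2 - 4*x + 80 = (x - 4)*(x - 2)*(x + 2)*(x + 5) = 0.
  ⇒ x = -5, -2, 2, 4

f''(x) = 4*x^3 + 3*x^2 - 48*x - 4
Second-derivative test at each critical point:
  f''(-5) = -189 < 0 → local maximum
  f''(-2) = 72 > 0 → local minimum
  f''(2) = -56 < 0 → local maximum
  f''(4) = 108 > 0 → local minimum

Critical points: x = -5 (local maximum); x = -2 (local minimum); x = 2 (local maximum); x = 4 (local minimum)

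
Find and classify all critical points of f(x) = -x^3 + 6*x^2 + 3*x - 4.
f'(x) = -3*x^2 + 12*x + 3

Solve f'(x) = 0:
  Factor: -3*x^2 + 12*x + 3 = -3*(x^2 - 4*x - 1); x^2 - 4*x - 1 = 0 has no rational roots; quadratic formula: x = (4 ± √20)/2.
  ⇒ x = 2 - sqrt(5) ≈ -0.2361, 2 + sqrt(5) ≈ 4.2361

f''(x) = 12 - 6*x
Second-derivative test at each critical point:
  f''(-0.2361) = 13.4164 > 0 → local minimum
  f''(4.2361) = -13.4164 < 0 → local maximum

Critical points: x = 2 - sqrt(5) ≈ -0.2361 (local minimum); x = 2 + sqrt(5) ≈ 4.2361 (local maximum)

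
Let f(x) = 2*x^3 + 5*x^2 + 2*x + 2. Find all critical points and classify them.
f'(x) = 6*x^2 + 10*x + 2

Solve f'(x) = 0:
  Factor: 6*x^2 + 10*x + 2 = 2*(3*x^2 + 5*x + 1); 3*x^2 + 5*x + 1 = 0 has no rational roots; quadratic formula: x = (-5 ± √13)/6.
  ⇒ x = -5/6 - sqrt(13)/6 ≈ -1.4343, -5/6 + sqrt(13)/6 ≈ -0.2324

f''(x) = 12*x + 10
Second-derivative test at each critical point:
  f''(-1.4343) = -7.2111 < 0 → local maximum
  f''(-0.2324) = 7.2111 > 0 → local minimum

Critical points: x = -5/6 - sqrt(13)/6 ≈ -1.4343 (local maximum); x = -5/6 + sqrt(13)/6 ≈ -0.2324 (local minimum)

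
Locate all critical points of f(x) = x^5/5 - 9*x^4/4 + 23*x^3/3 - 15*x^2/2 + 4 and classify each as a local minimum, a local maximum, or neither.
f'(x) = x*(x^3 - 9*x^2 + 23*x - 15)

Solve f'(x) = 0:
  Factor: x^4 - 9*x^3 + 23*x^2 - 15*x = x*(x - 5)*(x - 3)*(x - 1) = 0.
  ⇒ x = 0, 1, 3, 5

f''(x) = 4*x^3 - 27*x^2 + 46*x - 15
Second-derivative test at each critical point:
  f''(0) = -15 < 0 → local maximum
  f''(1) = 8 > 0 → local minimum
  f''(3) = -12 < 0 → local maximum
  f''(5) = 40 > 0 → local minimum

Critical points: x = 0 (local maximum); x = 1 (local minimum); x = 3 (local maximum); x = 5 (local minimum)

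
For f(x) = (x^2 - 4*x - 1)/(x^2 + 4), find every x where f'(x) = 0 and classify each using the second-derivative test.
f'(x) = 2*(2*x^2 + 5*x - 8)/(x^4 + 8*x^2 + 16)

Solve f'(x) = 0:
  f'(x) = 2*(2*x^2 + 5*x - 8)/(x^2 + 4)^2; the denominator is positive wherever f is defined, so f'(x) = 0 ⇔ 4*x^2 + 10*x - 16 = 0.
  Factor: 4*x^2 + 10*x - 16 = 2*(2*x^2 + 5*x - 8); 2*x^2 + 5*x - 8 = 0 has no rational roots; quadratic formula: x = (-5 ± √89)/4.
  ⇒ x = -sqrt(89)/4 - 5/4 ≈ -3.6085, -5/4 + sqrt(89)/4 ≈ 1.1085

f''(x) = 2*(-4*x^3 - 15*x^2 + 48*x + 20)/(x^6 + 12*x^4 + 48*x^2 + 64)
Second-derivative test at each critical point:
  f''(-3.6085) = -0.0651 < 0 → local maximum
  f''(1.1085) = 0.6901 > 0 → local minimum

Critical points: x = -sqrt(89)/4 - 5/4 ≈ -3.6085 (local maximum); x = -5/4 + sqrt(89)/4 ≈ 1.1085 (local minimum)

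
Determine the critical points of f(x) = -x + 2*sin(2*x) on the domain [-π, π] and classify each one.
f'(x) = 4*cos(2*x) - 1

Solve f'(x) = 0 on [-π, π]:
  f'(x) = 0 ⇔ cos(2*x) = 1/4, i.e. 2*x = ±arccos(1/4) + 2nπ; keep the solutions lying in [-π, π].
  ⇒ x = -pi + acos(1/4)/2 ≈ -2.4825, -acos(1/4)/2 ≈ -0.6591, acos(1/4)/2 ≈ 0.6591, pi - acos(1/4)/2 ≈ 2.4825

f''(x) = -8*sin(2*x)
Second-derivative test at each critical point:
  f''(-2.4825) = -7.7460 < 0 → local maximum
  f''(-0.6591) = 7.7460 > 0 → local minimum
  f''(0.6591) = -7.7460 < 0 → local maximum
  f''(2.4825) = 7.7460 > 0 → local minimum

Critical points: x = -pi + acos(1/4)/2 ≈ -2.4825 (local maximum); x = -acos(1/4)/2 ≈ -0.6591 (local minimum); x = acos(1/4)/2 ≈ 0.6591 (local maximum); x = pi - acos(1/4)/2 ≈ 2.4825 (local minimum)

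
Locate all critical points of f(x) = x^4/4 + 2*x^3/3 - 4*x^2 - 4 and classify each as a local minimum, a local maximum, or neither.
f'(x) = x*(x^2 + 2*x - 8)

Solve f'(x) = 0:
  Factor: x^3 + 2*x^2 - 8*x = x*(x - 2)*(x + 4) = 0.
  ⇒ x = -4, 0, 2

f''(x) = 3*x^2 + 4*x - 8
Second-derivative test at each critical point:
  f''(-4) = 24 > 0 → local minimum
  f''(0) = -8 < 0 → local maximum
  f''(2) = 12 > 0 → local minimum

Critical points: x = -4 (local minimum); x = 0 (local maximum); x = 2 (local minimum)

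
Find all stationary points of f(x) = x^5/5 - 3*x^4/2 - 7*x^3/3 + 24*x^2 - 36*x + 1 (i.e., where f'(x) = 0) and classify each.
f'(x) = x^4 - 6*x^3 - 7*x^2 + 48*x - 36

Solve f'(x) = 0:
  Factor: x^4 - 6*x^3 - 7*x^2 + 48*x - 36 = (x - 6)*(x - 2)*(x - 1)*(x + 3) = 0.
  ⇒ x = -3, 1, 2, 6

f''(x) = 4*x^3 - 18*x^2 - 14*x + 48
Second-derivative test at each critical point:
  f''(-3) = -180 < 0 → local maximum
  f''(1) = 20 > 0 → local minimum
  f''(2) = -20 < 0 → local maximum
  f''(6) = 180 > 0 → local minimum

Critical points: x = -3 (local maximum); x = 1 (local minimum); x = 2 (local maximum); x = 6 (local minimum)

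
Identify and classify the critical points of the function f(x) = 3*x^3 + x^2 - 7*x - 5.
f'(x) = 9*x^2 + 2*x - 7

Solve f'(x) = 0:
  Factor: 9*x^2 + 2*x - 7 = (x + 1)*(9*x - 7) = 0.
  ⇒ x = -1, 7/9

f''(x) = 18*x + 2
Second-derivative test at each critical point:
  f''(-1) = -16 < 0 → local maximum
  f''(7/9) = 16 > 0 → local minimum

Critical points: x = -1 (local maximum); x = 7/9 (local minimum)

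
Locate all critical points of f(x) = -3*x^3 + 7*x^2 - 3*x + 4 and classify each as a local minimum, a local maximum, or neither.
f'(x) = -9*x^2 + 14*x - 3

Solve f'(x) = 0:
  9*x^2 - 14*x + 3 = 0 has no rational roots; quadratic formula: x = (14 ± √88)/18.
  ⇒ x = 7/9 - sqrt(22)/9 ≈ 0.2566, sqrt(22)/9 + 7/9 ≈ 1.2989

f''(x) = 14 - 18*x
Second-derivative test at each critical point:
  f''(0.2566) = 9.3808 > 0 → local minimum
  f''(1.2989) = -9.3808 < 0 → local maximum

Critical points: x = 7/9 - sqrt(22)/9 ≈ 0.2566 (local minimum); x = sqrt(22)/9 + 7/9 ≈ 1.2989 (local maximum)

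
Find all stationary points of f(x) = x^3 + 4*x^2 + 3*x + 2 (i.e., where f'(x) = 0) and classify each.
f'(x) = 3*x^2 + 8*x + 3

Solve f'(x) = 0:
  3*x^2 + 8*x + 3 = 0 has no rational roots; quadratic formula: x = (-8 ± √28)/6.
  ⇒ x = -4/3 - sqrt(7)/3 ≈ -2.2153, -4/3 + sqrt(7)/3 ≈ -0.4514

f''(x) = 6*x + 8
Second-derivative test at each critical point:
  f''(-2.2153) = -5.2915 < 0 → local maximum
  f''(-0.4514) = 5.2915 > 0 → local minimum

Critical points: x = -4/3 - sqrt(7)/3 ≈ -2.2153 (local maximum); x = -4/3 + sqrt(7)/3 ≈ -0.4514 (local minimum)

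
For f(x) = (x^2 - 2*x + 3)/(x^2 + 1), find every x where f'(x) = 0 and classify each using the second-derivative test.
f'(x) = 2*(x^2 - 2*x - 1)/(x^4 + 2*x^2 + 1)

Solve f'(x) = 0:
  f'(x) = 2*(x^2 - 2*x - 1)/(x^2 + 1)^2; the denominator is positive wherever f is defined, so f'(x) = 0 ⇔ 2*x^2 - 4*x - 2 = 0.
  Factor: 2*x^2 - 4*x - 2 = 2*(x^2 - 2*x - 1); x^2 - 2*x - 1 = 0 has no rational roots; quadratic formula: x = (2 ± √8)/2.
  ⇒ x = 1 - sqrt(2) ≈ -0.4142, 1 + sqrt(2) ≈ 2.4142

f''(x) = 4*(-x^3 + 3*x^2 + 3*x - 1)/(x^6 + 3*x^4 + 3*x^2 + 1)
Second-derivative test at each critical point:
  f''(-0.4142) = -4.1213 < 0 → local maximum
  f''(2.4142) = 0.1213 > 0 → local minimum

Critical points: x = 1 - sqrt(2) ≈ -0.4142 (local maximum); x = 1 + sqrt(2) ≈ 2.4142 (local minimum)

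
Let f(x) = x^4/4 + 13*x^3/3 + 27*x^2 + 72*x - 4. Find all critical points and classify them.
f'(x) = x^3 + 13*x^2 + 54*x + 72

Solve f'(x) = 0:
  Factor: x^3 + 13*x^2 + 54*x + 72 = (x + 3)*(x + 4)*(x + 6) = 0.
  ⇒ x = -6, -4, -3

f''(x) = 3*x^2 + 26*x + 54
Second-derivative test at each critical point:
  f''(-6) = 6 > 0 → local minimum
  f''(-4) = -2 < 0 → local maximum
  f''(-3) = 3 > 0 → local minimum

Critical points: x = -6 (local minimum); x = -4 (local maximum); x = -3 (local minimum)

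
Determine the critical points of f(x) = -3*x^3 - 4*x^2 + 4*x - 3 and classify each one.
f'(x) = -9*x^2 - 8*x + 4

Solve f'(x) = 0:
  9*x^2 + 8*x - 4 = 0 has no rational roots; quadratic formula: x = (-8 ± √208)/18.
  ⇒ x = -2*sqrt(13)/9 - 4/9 ≈ -1.2457, -4/9 + 2*sqrt(13)/9 ≈ 0.3568

f''(x) = -18*x - 8
Second-derivative test at each critical point:
  f''(-1.2457) = 14.4222 > 0 → local minimum
  f''(0.3568) = -14.4222 < 0 → local maximum

Critical points: x = -2*sqrt(13)/9 - 4/9 ≈ -1.2457 (local minimum); x = -4/9 + 2*sqrt(13)/9 ≈ 0.3568 (local maximum)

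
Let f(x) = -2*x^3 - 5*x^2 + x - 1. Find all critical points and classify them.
f'(x) = -6*x^2 - 10*x + 1

Solve f'(x) = 0:
  6*x^2 + 10*x - 1 = 0 has no rational roots; quadratic formula: x = (-10 ± √124)/12.
  ⇒ x = -sqrt(31)/6 - 5/6 ≈ -1.7613, -5/6 + sqrt(31)/6 ≈ 0.0946

f''(x) = -12*x - 10
Second-derivative test at each critical point:
  f''(-1.7613) = 11.1355 > 0 → local minimum
  f''(0.0946) = -11.1355 < 0 → local maximum

Critical points: x = -sqrt(31)/6 - 5/6 ≈ -1.7613 (local minimum); x = -5/6 + sqrt(31)/6 ≈ 0.0946 (local maximum)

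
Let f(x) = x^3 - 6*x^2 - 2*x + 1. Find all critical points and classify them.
f'(x) = 3*x^2 - 12*x - 2

Solve f'(x) = 0:
  3*x^2 - 12*x - 2 = 0 has no rational roots; quadratic formula: x = (12 ± √168)/6.
  ⇒ x = 2 - sqrt(42)/3 ≈ -0.1602, 2 + sqrt(42)/3 ≈ 4.1602

f''(x) = 6*x - 12
Second-derivative test at each critical point:
  f''(-0.1602) = -12.9615 < 0 → local maximum
  f''(4.1602) = 12.9615 > 0 → local minimum

Critical points: x = 2 - sqrt(42)/3 ≈ -0.1602 (local maximum); x = 2 + sqrt(42)/3 ≈ 4.1602 (local minimum)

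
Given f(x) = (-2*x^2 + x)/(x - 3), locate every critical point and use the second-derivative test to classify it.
f'(x) = (-2*x^2 + 12*x - 3)/(x^2 - 6*x + 9)

Solve f'(x) = 0:
  f'(x) = -(2*x^2 - 12*x + 3)/(x - 3)^2; the denominator is positive wherever f is defined, so f'(x) = 0 ⇔ -2*x^2 + 12*x - 3 = 0.
  2*x^2 - 12*x + 3 = 0 has no rational roots; quadratic formula: x = (12 ± √120)/4.
  ⇒ x = 3 - sqrt(30)/2 ≈ 0.2614, sqrt(30)/2 + 3 ≈ 5.7386

f''(x) = -30/(x^3 - 9*x^2 + 27*x - 27)
Second-derivative test at each critical point:
  f''(0.2614) = 1.4606 > 0 → local minimum
  f''(5.7386) = -1.4606 < 0 → local maximum

Critical points: x = 3 - sqrt(30)/2 ≈ 0.2614 (local minimum); x = sqrt(30)/2 + 3 ≈ 5.7386 (local maximum)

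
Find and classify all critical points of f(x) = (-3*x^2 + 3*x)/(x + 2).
f'(x) = 3*(-x^2 - 4*x + 2)/(x^2 + 4*x + 4)

Solve f'(x) = 0:
  f'(x) = -3*(x^2 + 4*x - 2)/(x + 2)^2; the denominator is positive wherever f is defined, so f'(x) = 0 ⇔ -3*x^2 - 12*x + 6 = 0.
  Factor: -3*x^2 - 12*x + 6 = -3*(x^2 + 4*x - 2); x^2 + 4*x - 2 = 0 has no rational roots; quadratic formula: x = (-4 ± √24)/2.
  ⇒ x = -sqrt(6) - 2 ≈ -4.4495, -2 + sqrt(6) ≈ 0.4495

f''(x) = -36/(x^3 + 6*x^2 + 12*x + 8)
Second-derivative test at each critical point:
  f''(-4.4495) = 2.4495 > 0 → local minimum
  f''(0.4495) = -2.4495 < 0 → local maximum

Critical points: x = -sqrt(6) - 2 ≈ -4.4495 (local minimum); x = -2 + sqrt(6) ≈ 0.4495 (local maximum)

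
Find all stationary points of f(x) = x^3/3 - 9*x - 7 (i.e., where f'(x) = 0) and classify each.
f'(x) = x^2 - 9

Solve f'(x) = 0:
  Factor: x^2 - 9 = (x - 3)*(x + 3) = 0.
  ⇒ x = -3, 3

f''(x) = 2*x
Second-derivative test at each critical point:
  f''(-3) = -6 < 0 → local maximum
  f''(3) = 6 > 0 → local minimum

Critical points: x = -3 (local maximum); x = 3 (local minimum)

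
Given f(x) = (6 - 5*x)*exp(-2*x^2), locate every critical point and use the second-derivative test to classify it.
f'(x) = (4*x*(5*x - 6) - 5)*exp(-2*x^2)

Solve f'(x) = 0:
  f'(x) = (20*x^2 - 24*x - 5)·exp(-2*x^2) and exp(-2*x^2) > 0 for every x, so f'(x) = 0 ⇔ 20*x^2 - 24*x - 5 = 0.
  20*x^2 - 24*x - 5 = 0 has no rational roots; quadratic formula: x = (24 ± √976)/40.
  ⇒ x = 3/5 - sqrt(61)/10 ≈ -0.1810, 3/5 + sqrt(61)/10 ≈ 1.3810

f''(x) = 4*(4*x^2*(6 - 5*x) + 15*x - 6)*exp(-2*x^2)
Second-derivative test at each critical point:
  f''(-0.1810) = -29.2591 < 0 → local maximum
  f''(1.3810) = 0.6889 > 0 → local minimum

Critical points: x = 3/5 - sqrt(61)/10 ≈ -0.1810 (local maximum); x = 3/5 + sqrt(61)/10 ≈ 1.3810 (local minimum)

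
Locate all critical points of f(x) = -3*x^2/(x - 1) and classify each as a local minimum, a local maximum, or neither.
f'(x) = 3*x*(2 - x)/(x - 1)^2

Solve f'(x) = 0:
  f'(x) = -3*x*(x - 2)/(x - 1)^2; the denominator is positive wherever f is defined, so f'(x) = 0 ⇔ -3*x^2 + 6*x = 0.
  Factor: -3*x^2 + 6*x = -3*x*(x - 2) = 0.
  ⇒ x = 0, 2

f''(x) = -6/(x^3 - 3*x^2 + 3*x - 1)
Second-derivative test at each critical point:
  f''(0) = 6 > 0 → local minimum
  f''(2) = -6 < 0 → local maximum

Critical points: x = 0 (local minimum); x = 2 (local maximum)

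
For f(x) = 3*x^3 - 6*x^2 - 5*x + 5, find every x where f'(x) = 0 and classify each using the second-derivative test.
f'(x) = 9*x^2 - 12*x - 5

Solve f'(x) = 0:
  Factor: 9*x^2 - 12*x - 5 = (3*x - 5)*(3*x + 1) = 0.
  ⇒ x = -1/3, 5/3

f''(x) = 18*x - 12
Second-derivative test at each critical point:
  f''(-1/3) = -18 < 0 → local maximum
  f''(5/3) = 18 > 0 → local minimum

Critical points: x = -1/3 (local maximum); x = 5/3 (local minimum)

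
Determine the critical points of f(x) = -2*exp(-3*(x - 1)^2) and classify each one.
f'(x) = 12*(x - 1)*exp(-3*(x - 1)^2)

Solve f'(x) = 0:
  f'(x) = (12*x - 12)·exp(-3*(x - 1)^2) and exp(-3*(x - 1)^2) > 0 for every x, so f'(x) = 0 ⇔ 12*x - 12 = 0.
  Factor: 12*x - 12 = 12*(x - 1) = 0.
  ⇒ x = 1

f''(x) = 12*(1 - 6*(x - 1)^2)*exp(-3*(x - 1)^2)
Second-derivative test at each critical point:
  f''(1) = 12 > 0 → local minimum

Critical points: x = 1 (local minimum)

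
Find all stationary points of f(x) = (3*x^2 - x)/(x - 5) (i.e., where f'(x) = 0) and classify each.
f'(x) = (3*x^2 - 30*x + 5)/(x^2 - 10*x + 25)

Solve f'(x) = 0:
  f'(x) = (3*x^2 - 30*x + 5)/(x - 5)^2; the denominator is positive wherever f is defined, so f'(x) = 0 ⇔ 3*x^2 - 30*x + 5 = 0.
  3*x^2 - 30*x + 5 = 0 has no rational roots; quadratic formula: x = (30 ± √840)/6.
  ⇒ x = 5 - sqrt(210)/3 ≈ 0.1695, sqrt(210)/3 + 5 ≈ 9.8305

f''(x) = 140/(x^3 - 15*x^2 + 75*x - 125)
Second-derivative test at each critical point:
  f''(0.1695) = -1.2421 < 0 → local maximum
  f''(9.8305) = 1.2421 > 0 → local minimum

Critical points: x = 5 - sqrt(210)/3 ≈ 0.1695 (local maximum); x = sqrt(210)/3 + 5 ≈ 9.8305 (local minimum)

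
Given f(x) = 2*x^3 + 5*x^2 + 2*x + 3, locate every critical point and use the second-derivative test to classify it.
f'(x) = 6*x^2 + 10*x + 2

Solve f'(x) = 0:
  Factor: 6*x^2 + 10*x + 2 = 2*(3*x^2 + 5*x + 1); 3*x^2 + 5*x + 1 = 0 has no rational roots; quadratic formula: x = (-5 ± √13)/6.
  ⇒ x = -5/6 - sqrt(13)/6 ≈ -1.4343, -5/6 + sqrt(13)/6 ≈ -0.2324

f''(x) = 12*x + 10
Second-derivative test at each critical point:
  f''(-1.4343) = -7.2111 < 0 → local maximum
  f''(-0.2324) = 7.2111 > 0 → local minimum

Critical points: x = -5/6 - sqrt(13)/6 ≈ -1.4343 (local maximum); x = -5/6 + sqrt(13)/6 ≈ -0.2324 (local minimum)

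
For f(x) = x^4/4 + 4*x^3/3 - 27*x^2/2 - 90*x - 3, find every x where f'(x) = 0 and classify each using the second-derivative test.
f'(x) = x^3 + 4*x^2 - 27*x - 90

Solve f'(x) = 0:
  Factor: x^3 + 4*x^2 - 27*x - 90 = (x - 5)*(x + 3)*(x + 6) = 0.
  ⇒ x = -6, -3, 5

f''(x) = 3*x^2 + 8*x - 27
Second-derivative test at each critical point:
  f''(-6) = 33 > 0 → local minimum
  f''(-3) = -24 < 0 → local maximum
  f''(5) = 88 > 0 → local minimum

Critical points: x = -6 (local minimum); x = -3 (local maximum); x = 5 (local minimum)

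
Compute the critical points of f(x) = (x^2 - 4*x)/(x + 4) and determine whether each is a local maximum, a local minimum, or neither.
f'(x) = (x^2 + 8*x - 16)/(x^2 + 8*x + 16)

Solve f'(x) = 0:
  f'(x) = (x^2 + 8*x - 16)/(x + 4)^2; the denominator is positive wherever f is defined, so f'(x) = 0 ⇔ x^2 + 8*x - 16 = 0.
  x^2 + 8*x - 16 = 0 has no rational roots; quadratic formula: x = (-8 ± √128)/2.
  ⇒ x = -4*sqrt(2) - 4 ≈ -9.6569, -4 + 4*sqrt(2) ≈ 1.6569

f''(x) = 64/(x^3 + 12*x^2 + 48*x + 64)
Second-derivative test at each critical point:
  f''(-9.6569) = -0.3536 < 0 → local maximum
  f''(1.6569) = 0.3536 > 0 → local minimum

Critical points: x = -4*sqrt(2) - 4 ≈ -9.6569 (local maximum); x = -4 + 4*sqrt(2) ≈ 1.6569 (local minimum)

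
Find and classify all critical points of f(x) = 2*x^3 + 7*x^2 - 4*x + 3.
f'(x) = 6*x^2 + 14*x - 4

Solve f'(x) = 0:
  Factor: 6*x^2 + 14*x - 4 = 2*(3*x^2 + 7*x - 2); 3*x^2 + 7*x - 2 = 0 has no rational roots; quadratic formula: x = (-7 ± √73)/6.
  ⇒ x = -sqrt(73)/6 - 7/6 ≈ -2.5907, -7/6 + sqrt(73)/6 ≈ 0.2573

f''(x) = 12*x + 14
Second-derivative test at each critical point:
  f''(-2.5907) = -17.0880 < 0 → local maximum
  f''(0.2573) = 17.0880 > 0 → local minimum

Critical points: x = -sqrt(73)/6 - 7/6 ≈ -2.5907 (local maximum); x = -7/6 + sqrt(73)/6 ≈ 0.2573 (local minimum)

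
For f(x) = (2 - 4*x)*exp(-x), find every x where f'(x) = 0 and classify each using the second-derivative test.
f'(x) = 2*(2*x - 3)*exp(-x)

Solve f'(x) = 0:
  f'(x) = (4*x - 6)·exp(-x) and exp(-x) > 0 for every x, so f'(x) = 0 ⇔ 4*x - 6 = 0.
  Factor: 4*x - 6 = 2*(2*x - 3) = 0.
  ⇒ x = 3/2

f''(x) = 2*(5 - 2*x)*exp(-x)
Second-derivative test at each critical point:
  f''(3/2) = 0.8925 > 0 → local minimum

Critical points: x = 3/2 (local minimum)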